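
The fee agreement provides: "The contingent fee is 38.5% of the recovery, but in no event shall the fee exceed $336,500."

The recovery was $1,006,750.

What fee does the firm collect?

38.5% of $1,006,750 = $387,598.75
That exceeds the $336,500 cap, so the fee is capped at $336,500.

$336,500.00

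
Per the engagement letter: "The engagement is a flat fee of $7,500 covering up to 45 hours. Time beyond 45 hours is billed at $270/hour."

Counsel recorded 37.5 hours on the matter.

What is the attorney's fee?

37.5 hours is within the 45-hour scope; only the flat fee applies.

$7,500.00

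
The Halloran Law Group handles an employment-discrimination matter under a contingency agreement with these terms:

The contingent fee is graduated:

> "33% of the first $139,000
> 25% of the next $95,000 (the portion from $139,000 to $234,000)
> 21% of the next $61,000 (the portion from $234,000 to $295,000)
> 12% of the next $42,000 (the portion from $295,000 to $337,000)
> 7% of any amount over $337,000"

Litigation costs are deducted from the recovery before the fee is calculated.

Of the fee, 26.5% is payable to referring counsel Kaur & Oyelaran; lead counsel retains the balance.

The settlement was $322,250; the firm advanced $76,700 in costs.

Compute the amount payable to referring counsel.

Fee base (net of costs): $322,250 − $76,700 = $245,550
First $139,000 at 33% = $45,870.00
Next $95,000 at 25% = $23,750.00
Remaining $11,550 at 21% = $2,425.50
Fee: $45,870.00 + $23,750.00 + $2,425.50 = $72,045.50
Referral share: 26.5% of $72,045.50 = $19,092.06; lead counsel retains $72,045.50 − $19,092.06 = $52,953.44.

$19,092.06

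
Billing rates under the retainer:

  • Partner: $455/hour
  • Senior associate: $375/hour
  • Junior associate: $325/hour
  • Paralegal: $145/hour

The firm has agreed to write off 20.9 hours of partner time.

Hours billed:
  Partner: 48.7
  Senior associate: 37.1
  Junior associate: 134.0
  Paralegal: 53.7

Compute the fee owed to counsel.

$77,898.00

Partner: 48.7 × $455 = $22,158.50
Senior associate: 37.1 × $375 = $13,912.50
Junior associate: 134.0 × $325 = $43,550.00
Paralegal: 53.7 × $145 = $7,786.50
Subtotal: $87,407.50
Write-off: 20.9 × $455 = $9,509.50
Total: $87,407.50 − $9,509.50 = $77,898.00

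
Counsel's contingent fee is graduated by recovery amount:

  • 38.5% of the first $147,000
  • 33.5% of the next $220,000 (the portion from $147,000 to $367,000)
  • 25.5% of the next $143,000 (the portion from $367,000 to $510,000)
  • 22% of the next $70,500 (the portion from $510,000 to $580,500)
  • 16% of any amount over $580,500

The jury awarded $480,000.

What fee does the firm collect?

First $147,000 at 38.5% = $56,595.00
Next $220,000 at 33.5% = $73,700.00
Remaining $113,000 at 25.5% = $28,815.00
Fee: $56,595.00 + $73,700.00 + $28,815.00 = $159,110.00

$159,110.00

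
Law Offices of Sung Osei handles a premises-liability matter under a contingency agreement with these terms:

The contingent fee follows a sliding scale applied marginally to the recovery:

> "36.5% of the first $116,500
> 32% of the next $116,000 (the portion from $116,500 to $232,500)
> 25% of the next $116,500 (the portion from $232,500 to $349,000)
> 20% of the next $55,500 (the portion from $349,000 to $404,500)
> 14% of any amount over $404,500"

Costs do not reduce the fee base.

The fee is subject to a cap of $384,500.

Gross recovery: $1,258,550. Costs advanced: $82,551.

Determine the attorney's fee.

Fee base is the gross recovery, $1,258,550; costs are reimbursed separately.
First $116,500 at 36.5% = $42,522.50
Next $116,000 at 32% = $37,120.00
Next $116,500 at 25% = $29,125.00
Next $55,500 at 20% = $11,100.00
Remaining $854,050 at 14% = $119,567.00
Fee: $42,522.50 + $37,120.00 + $29,125.00 + $11,100.00 + $119,567.00 = $239,434.50
$239,434.50 is under the $384,500 cap.

$239,434.50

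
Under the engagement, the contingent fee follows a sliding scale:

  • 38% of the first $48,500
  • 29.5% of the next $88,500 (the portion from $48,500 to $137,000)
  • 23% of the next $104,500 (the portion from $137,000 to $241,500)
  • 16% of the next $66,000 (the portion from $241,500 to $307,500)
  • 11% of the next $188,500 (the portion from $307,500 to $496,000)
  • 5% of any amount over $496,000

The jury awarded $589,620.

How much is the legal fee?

First $48,500 at 38% = $18,430.00
Next $88,500 at 29.5% = $26,107.50
Next $104,500 at 23% = $24,035.00
Next $66,000 at 16% = $10,560.00
Next $188,500 at 11% = $20,735.00
Remaining $93,620 at 5% = $4,681.00
Fee: $18,430.00 + $26,107.50 + $24,035.00 + $10,560.00 + $20,735.00 + $4,681.00 = $104,548.50

$104,548.50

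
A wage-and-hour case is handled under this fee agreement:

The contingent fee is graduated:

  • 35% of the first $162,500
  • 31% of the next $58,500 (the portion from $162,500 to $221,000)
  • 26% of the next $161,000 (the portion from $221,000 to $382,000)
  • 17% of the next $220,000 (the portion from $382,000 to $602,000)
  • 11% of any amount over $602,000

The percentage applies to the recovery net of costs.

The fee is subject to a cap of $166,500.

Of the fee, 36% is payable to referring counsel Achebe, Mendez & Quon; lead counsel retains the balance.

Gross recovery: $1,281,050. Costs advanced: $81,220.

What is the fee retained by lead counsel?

$106,560.00

Fee base (net of costs): $1,281,050 − $81,220 = $1,199,830
First $162,500 at 35% = $56,875.00
Next $58,500 at 31% = $18,135.00
Next $161,000 at 26% = $41,860.00
Next $220,000 at 17% = $37,400.00
Remaining $597,830 at 11% = $65,761.30
Fee: $56,875.00 + $18,135.00 + $41,860.00 + $37,400.00 + $65,761.30 = $220,031.30
$220,031.30 exceeds the $166,500 cap, so the fee is capped at $166,500.00.
Referral share: 36% of $166,500.00 = $59,940.00; lead counsel retains $166,500.00 − $59,940.00 = $106,560.00.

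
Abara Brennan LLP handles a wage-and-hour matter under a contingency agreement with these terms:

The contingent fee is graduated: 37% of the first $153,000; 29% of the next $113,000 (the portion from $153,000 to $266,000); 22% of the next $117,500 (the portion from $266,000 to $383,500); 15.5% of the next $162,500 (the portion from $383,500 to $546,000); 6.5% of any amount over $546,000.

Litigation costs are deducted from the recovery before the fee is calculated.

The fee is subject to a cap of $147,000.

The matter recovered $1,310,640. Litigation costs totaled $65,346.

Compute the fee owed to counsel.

Fee base (net of costs): $1,310,640 − $65,346 = $1,245,294
First $153,000 at 37% = $56,610.00
Next $113,000 at 29% = $32,770.00
Next $117,500 at 22% = $25,850.00
Next $162,500 at 15.5% = $25,187.50
Remaining $699,294 at 6.5% = $45,454.11
Fee: $56,610.00 + $32,770.00 + $25,850.00 + $25,187.50 + $45,454.11 = $185,871.61
$185,871.61 exceeds the $147,000 cap, so the fee is capped at $147,000.00.

$147,000.00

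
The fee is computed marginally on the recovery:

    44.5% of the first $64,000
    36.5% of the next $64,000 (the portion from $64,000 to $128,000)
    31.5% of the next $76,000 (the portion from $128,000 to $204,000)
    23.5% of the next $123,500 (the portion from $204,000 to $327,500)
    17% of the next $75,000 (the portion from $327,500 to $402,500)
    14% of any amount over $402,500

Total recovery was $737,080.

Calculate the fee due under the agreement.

First $64,000 at 44.5% = $28,480.00
Next $64,000 at 36.5% = $23,360.00
Next $76,000 at 31.5% = $23,940.00
Next $123,500 at 23.5% = $29,022.50
Next $75,000 at 17% = $12,750.00
Remaining $334,580 at 14% = $46,841.20
Fee: $28,480.00 + $23,360.00 + $23,940.00 + $29,022.50 + $12,750.00 + $46,841.20 = $164,393.70

$164,393.70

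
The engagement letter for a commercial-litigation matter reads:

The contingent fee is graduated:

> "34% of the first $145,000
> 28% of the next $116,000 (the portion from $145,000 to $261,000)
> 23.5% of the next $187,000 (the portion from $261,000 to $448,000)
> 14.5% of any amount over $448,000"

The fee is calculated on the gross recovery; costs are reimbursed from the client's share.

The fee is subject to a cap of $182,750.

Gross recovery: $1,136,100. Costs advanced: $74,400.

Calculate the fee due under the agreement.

Fee base is the gross recovery, $1,136,100; costs are reimbursed separately.
First $145,000 at 34% = $49,300.00
Next $116,000 at 28% = $32,480.00
Next $187,000 at 23.5% = $43,945.00
Remaining $688,100 at 14.5% = $99,774.50
Fee: $49,300.00 + $32,480.00 + $43,945.00 + $99,774.50 = $225,499.50
$225,499.50 exceeds the $182,750 cap, so the fee is capped at $182,750.00.

$182,750.00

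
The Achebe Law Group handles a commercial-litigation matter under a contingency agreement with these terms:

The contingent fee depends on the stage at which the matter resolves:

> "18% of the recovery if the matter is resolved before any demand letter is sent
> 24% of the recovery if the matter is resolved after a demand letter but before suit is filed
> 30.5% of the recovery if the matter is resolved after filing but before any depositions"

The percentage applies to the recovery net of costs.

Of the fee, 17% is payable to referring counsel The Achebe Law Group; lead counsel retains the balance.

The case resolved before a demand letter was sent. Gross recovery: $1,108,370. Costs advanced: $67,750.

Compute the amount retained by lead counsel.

Fee base (net of costs): $1,108,370 − $67,750 = $1,040,620
The matter resolved before a demand letter was sent, so the 18% rate applies.
$1,040,620 × 18% = $187,311.60
Referral share: 17% of $187,311.60 = $31,842.97; lead counsel retains $187,311.60 − $31,842.97 = $155,468.63.

$155,468.63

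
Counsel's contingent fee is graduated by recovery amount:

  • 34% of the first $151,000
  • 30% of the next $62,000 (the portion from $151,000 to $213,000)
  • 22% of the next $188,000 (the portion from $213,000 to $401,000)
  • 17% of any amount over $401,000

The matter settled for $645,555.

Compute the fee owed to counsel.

First $151,000 at 34% = $51,340.00
Next $62,000 at 30% = $18,600.00
Next $188,000 at 22% = $41,360.00
Remaining $244,555 at 17% = $41,574.35
Fee: $51,340.00 + $18,600.00 + $41,360.00 + $41,574.35 = $152,874.35

$152,874.35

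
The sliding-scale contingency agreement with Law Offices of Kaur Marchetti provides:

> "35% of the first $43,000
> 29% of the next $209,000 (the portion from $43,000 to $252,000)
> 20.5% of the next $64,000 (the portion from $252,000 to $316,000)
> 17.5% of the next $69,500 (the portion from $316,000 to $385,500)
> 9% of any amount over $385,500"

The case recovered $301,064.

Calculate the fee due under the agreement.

First $43,000 at 35% = $15,050.00
Next $209,000 at 29% = $60,610.00
Remaining $49,064 at 20.5% = $10,058.12
Fee: $15,050.00 + $60,610.00 + $10,058.12 = $85,718.12

$85,718.12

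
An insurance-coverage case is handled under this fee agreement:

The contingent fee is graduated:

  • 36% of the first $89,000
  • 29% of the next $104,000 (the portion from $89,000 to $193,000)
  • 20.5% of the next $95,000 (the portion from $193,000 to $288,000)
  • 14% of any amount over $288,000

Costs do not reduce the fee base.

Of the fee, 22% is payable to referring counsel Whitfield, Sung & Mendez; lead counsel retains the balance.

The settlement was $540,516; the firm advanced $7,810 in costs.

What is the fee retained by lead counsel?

Fee base is the gross recovery, $540,516; costs are reimbursed separately.
First $89,000 at 36% = $32,040.00
Next $104,000 at 29% = $30,160.00
Next $95,000 at 20.5% = $19,475.00
Remaining $252,516 at 14% = $35,352.24
Fee: $32,040.00 + $30,160.00 + $19,475.00 + $35,352.24 = $117,027.24
Referral share: 22% of $117,027.24 = $25,745.99; lead counsel retains $117,027.24 − $25,745.99 = $91,281.25.

$91,281.25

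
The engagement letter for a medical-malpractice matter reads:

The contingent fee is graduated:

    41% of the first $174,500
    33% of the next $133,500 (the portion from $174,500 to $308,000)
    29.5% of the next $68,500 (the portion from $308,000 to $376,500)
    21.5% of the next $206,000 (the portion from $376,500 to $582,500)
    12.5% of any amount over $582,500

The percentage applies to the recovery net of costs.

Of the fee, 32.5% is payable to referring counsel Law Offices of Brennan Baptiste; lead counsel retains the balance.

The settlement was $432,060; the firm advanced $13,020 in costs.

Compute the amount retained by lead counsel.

Fee base (net of costs): $432,060 − $13,020 = $419,040
First $174,500 at 41% = $71,545.00
Next $133,500 at 33% = $44,055.00
Next $68,500 at 29.5% = $20,207.50
Remaining $42,540 at 21.5% = $9,146.10
Fee: $71,545.00 + $44,055.00 + $20,207.50 + $9,146.10 = $144,953.60
Referral share: 32.5% of $144,953.60 = $47,109.92; lead counsel retains $144,953.60 − $47,109.92 = $97,843.68.

$97,843.68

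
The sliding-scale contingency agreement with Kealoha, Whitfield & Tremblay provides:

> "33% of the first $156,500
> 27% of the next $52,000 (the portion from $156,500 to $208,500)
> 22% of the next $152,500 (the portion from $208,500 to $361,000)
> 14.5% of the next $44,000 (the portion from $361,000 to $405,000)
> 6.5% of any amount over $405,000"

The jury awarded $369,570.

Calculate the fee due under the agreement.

$100,477.65

First $156,500 at 33% = $51,645.00
Next $52,000 at 27% = $14,040.00
Next $152,500 at 22% = $33,550.00
Remaining $8,570 at 14.5% = $1,242.65
Fee: $51,645.00 + $14,040.00 + $33,550.00 + $1,242.65 = $100,477.65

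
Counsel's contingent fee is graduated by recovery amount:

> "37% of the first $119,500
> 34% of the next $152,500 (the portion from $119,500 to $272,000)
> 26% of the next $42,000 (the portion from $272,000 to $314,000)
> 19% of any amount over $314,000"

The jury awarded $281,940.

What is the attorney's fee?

First $119,500 at 37% = $44,215.00
Next $152,500 at 34% = $51,850.00
Remaining $9,940 at 26% = $2,584.40
Fee: $44,215.00 + $51,850.00 + $2,584.40 = $98,649.40

$98,649.40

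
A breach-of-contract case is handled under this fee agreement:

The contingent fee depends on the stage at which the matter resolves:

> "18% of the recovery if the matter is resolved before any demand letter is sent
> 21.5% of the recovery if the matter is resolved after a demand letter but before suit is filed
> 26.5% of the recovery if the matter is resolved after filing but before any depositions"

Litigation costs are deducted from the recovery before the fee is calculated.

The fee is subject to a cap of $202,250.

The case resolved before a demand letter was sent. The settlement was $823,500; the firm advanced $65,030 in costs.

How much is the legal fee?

$136,524.60

Fee base (net of costs): $823,500 − $65,030 = $758,470
The matter resolved before a demand letter was sent, so the 18% rate applies.
$758,470 × 18% = $136,524.60
$136,524.60 is under the $202,250 cap.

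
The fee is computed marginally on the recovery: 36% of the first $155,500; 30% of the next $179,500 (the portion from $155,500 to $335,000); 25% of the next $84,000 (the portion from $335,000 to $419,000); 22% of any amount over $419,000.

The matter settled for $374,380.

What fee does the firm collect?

First $155,500 at 36% = $55,980.00
Next $179,500 at 30% = $53,850.00
Remaining $39,380 at 25% = $9,845.00
Fee: $55,980.00 + $53,850.00 + $9,845.00 = $119,675.00

$119,675.00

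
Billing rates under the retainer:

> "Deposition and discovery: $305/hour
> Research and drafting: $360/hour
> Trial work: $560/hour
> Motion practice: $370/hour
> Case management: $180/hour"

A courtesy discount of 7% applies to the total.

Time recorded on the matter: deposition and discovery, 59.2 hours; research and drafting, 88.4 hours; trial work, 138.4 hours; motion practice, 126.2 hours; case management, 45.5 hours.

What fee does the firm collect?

$169,509.24

Deposition and discovery: 59.2 × $305 = $18,056.00
Research and drafting: 88.4 × $360 = $31,824.00
Trial work: 138.4 × $560 = $77,504.00
Motion practice: 126.2 × $370 = $46,694.00
Case management: 45.5 × $180 = $8,190.00
Subtotal: $182,268.00
Less 7% discount: −$12,758.76
Total: $182,268.00 − $12,758.76 = $169,509.24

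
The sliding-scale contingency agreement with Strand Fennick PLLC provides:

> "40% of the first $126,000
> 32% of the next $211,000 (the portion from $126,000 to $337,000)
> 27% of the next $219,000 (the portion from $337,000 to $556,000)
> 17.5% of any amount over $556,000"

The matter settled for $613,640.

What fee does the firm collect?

First $126,000 at 40% = $50,400.00
Next $211,000 at 32% = $67,520.00
Next $219,000 at 27% = $59,130.00
Remaining $57,640 at 17.5% = $10,087.00
Fee: $50,400.00 + $67,520.00 + $59,130.00 + $10,087.00 = $187,137.00

$187,137.00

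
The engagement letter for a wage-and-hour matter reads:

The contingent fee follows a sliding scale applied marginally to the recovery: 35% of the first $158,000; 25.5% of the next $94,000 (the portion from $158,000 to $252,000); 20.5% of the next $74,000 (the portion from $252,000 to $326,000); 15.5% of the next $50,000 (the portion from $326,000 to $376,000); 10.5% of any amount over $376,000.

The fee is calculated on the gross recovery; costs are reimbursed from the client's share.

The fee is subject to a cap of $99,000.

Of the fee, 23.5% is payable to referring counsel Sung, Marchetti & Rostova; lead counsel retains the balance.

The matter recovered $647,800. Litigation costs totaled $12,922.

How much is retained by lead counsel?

$75,735.00

Fee base is the gross recovery, $647,800; costs are reimbursed separately.
First $158,000 at 35% = $55,300.00
Next $94,000 at 25.5% = $23,970.00
Next $74,000 at 20.5% = $15,170.00
Next $50,000 at 15.5% = $7,750.00
Remaining $271,800 at 10.5% = $28,539.00
Fee: $55,300.00 + $23,970.00 + $15,170.00 + $7,750.00 + $28,539.00 = $130,729.00
$130,729.00 exceeds the $99,000 cap, so the fee is capped at $99,000.00.
Referral share: 23.5% of $99,000.00 = $23,265.00; lead counsel retains $99,000.00 − $23,265.00 = $75,735.00.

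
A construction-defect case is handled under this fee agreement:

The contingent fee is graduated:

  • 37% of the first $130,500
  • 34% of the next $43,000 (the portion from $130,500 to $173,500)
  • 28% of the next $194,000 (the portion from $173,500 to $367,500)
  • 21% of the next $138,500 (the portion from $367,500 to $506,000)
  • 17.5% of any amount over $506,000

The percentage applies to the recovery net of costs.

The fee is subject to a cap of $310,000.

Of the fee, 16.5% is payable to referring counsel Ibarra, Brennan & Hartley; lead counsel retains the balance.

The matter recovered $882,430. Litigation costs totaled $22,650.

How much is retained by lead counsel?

Fee base (net of costs): $882,430 − $22,650 = $859,780
First $130,500 at 37% = $48,285.00
Next $43,000 at 34% = $14,620.00
Next $194,000 at 28% = $54,320.00
Next $138,500 at 21% = $29,085.00
Remaining $353,780 at 17.5% = $61,911.50
Fee: $48,285.00 + $14,620.00 + $54,320.00 + $29,085.00 + $61,911.50 = $208,221.50
$208,221.50 is under the $310,000 cap.
Referral share: 16.5% of $208,221.50 = $34,356.55; lead counsel retains $208,221.50 − $34,356.55 = $173,864.95.

$173,864.95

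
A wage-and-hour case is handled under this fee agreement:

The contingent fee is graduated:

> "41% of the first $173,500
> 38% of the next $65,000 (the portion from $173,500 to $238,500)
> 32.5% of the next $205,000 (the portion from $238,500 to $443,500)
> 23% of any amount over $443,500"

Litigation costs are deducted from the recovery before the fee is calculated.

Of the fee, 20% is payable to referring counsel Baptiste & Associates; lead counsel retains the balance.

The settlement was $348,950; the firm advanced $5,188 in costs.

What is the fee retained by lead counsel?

$104,036.12

Fee base (net of costs): $348,950 − $5,188 = $343,762
First $173,500 at 41% = $71,135.00
Next $65,000 at 38% = $24,700.00
Remaining $105,262 at 32.5% = $34,210.15
Fee: $71,135.00 + $24,700.00 + $34,210.15 = $130,045.15
Referral share: 20% of $130,045.15 = $26,009.03; lead counsel retains $130,045.15 − $26,009.03 = $104,036.12.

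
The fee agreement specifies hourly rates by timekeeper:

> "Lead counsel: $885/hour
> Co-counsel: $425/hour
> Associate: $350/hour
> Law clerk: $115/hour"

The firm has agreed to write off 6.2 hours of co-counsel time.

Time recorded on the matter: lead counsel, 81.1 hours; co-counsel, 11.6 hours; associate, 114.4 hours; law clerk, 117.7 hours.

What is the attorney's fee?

Lead counsel: 81.1 × $885 = $71,773.50
Co-counsel: 11.6 × $425 = $4,930.00
Associate: 114.4 × $350 = $40,040.00
Law clerk: 117.7 × $115 = $13,535.50
Subtotal: $130,279.00
Write-off: 6.2 × $425 = $2,635.00
Total: $130,279.00 − $2,635.00 = $127,644.00

$127,644.00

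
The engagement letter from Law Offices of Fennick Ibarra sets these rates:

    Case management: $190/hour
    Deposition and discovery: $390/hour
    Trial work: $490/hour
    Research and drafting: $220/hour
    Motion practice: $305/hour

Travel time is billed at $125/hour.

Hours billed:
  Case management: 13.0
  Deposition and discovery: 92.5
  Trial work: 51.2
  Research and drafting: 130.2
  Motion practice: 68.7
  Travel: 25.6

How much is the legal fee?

$116,430.50

Case management: 13.0 × $190 = $2,470.00
Deposition and discovery: 92.5 × $390 = $36,075.00
Trial work: 51.2 × $490 = $25,088.00
Research and drafting: 130.2 × $220 = $28,644.00
Motion practice: 68.7 × $305 = $20,953.50
Subtotal: $2,470.00 + $36,075.00 + $25,088.00 + $28,644.00 + $20,953.50 = $113,230.50
Travel: 25.6 × $125 = $3,200.00
Total: $113,230.50 + $3,200.00 = $116,430.50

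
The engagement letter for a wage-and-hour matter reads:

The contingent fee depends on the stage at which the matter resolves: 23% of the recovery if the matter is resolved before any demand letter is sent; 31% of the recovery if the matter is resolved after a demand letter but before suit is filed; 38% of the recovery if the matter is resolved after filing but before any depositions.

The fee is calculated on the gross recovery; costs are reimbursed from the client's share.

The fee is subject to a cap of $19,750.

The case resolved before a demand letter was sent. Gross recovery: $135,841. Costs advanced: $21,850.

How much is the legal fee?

$19,750.00

Fee base is the gross recovery, $135,841; costs are reimbursed separately.
The matter resolved before a demand letter was sent, so the 23% rate applies.
$135,841 × 23% = $31,243.43
$31,243.43 exceeds the $19,750 cap, so the fee is capped at $19,750.00.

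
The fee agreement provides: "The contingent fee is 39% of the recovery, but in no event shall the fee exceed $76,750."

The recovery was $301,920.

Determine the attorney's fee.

$76,750.00

39% of $301,920 = $117,748.80
That exceeds the $76,750 cap, so the fee is capped at $76,750.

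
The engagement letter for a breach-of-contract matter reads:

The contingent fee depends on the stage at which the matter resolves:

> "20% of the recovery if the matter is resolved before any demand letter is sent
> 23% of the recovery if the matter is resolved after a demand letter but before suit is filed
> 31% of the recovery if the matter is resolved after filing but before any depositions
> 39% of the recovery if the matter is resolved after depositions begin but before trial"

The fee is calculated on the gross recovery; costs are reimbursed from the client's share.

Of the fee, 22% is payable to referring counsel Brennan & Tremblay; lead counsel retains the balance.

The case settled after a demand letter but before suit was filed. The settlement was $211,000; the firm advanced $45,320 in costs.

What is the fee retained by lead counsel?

$37,853.40

Fee base is the gross recovery, $211,000; costs are reimbursed separately.
The matter settled after a demand letter but before suit was filed, so the 23% rate applies.
$211,000 × 23% = $48,530.00
Referral share: 22% of $48,530.00 = $10,676.60; lead counsel retains $48,530.00 − $10,676.60 = $37,853.40.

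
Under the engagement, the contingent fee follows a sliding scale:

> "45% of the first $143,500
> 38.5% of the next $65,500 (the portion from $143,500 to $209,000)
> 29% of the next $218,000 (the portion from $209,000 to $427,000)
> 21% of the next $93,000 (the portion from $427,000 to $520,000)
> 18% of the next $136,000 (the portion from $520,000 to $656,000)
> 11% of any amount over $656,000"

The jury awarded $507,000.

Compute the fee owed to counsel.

$169,812.50

First $143,500 at 45% = $64,575.00
Next $65,500 at 38.5% = $25,217.50
Next $218,000 at 29% = $63,220.00
Remaining $80,000 at 21% = $16,800.00
Fee: $64,575.00 + $25,217.50 + $63,220.00 + $16,800.00 = $169,812.50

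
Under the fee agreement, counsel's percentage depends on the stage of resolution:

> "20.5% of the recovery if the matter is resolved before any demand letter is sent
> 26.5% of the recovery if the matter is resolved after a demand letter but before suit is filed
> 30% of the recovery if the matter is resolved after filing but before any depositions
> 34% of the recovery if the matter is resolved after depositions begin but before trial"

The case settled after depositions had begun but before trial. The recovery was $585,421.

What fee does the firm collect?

$199,043.14

The matter settled after depositions had begun but before trial, so the 34% rate applies.
$585,421 × 34% = $199,043.14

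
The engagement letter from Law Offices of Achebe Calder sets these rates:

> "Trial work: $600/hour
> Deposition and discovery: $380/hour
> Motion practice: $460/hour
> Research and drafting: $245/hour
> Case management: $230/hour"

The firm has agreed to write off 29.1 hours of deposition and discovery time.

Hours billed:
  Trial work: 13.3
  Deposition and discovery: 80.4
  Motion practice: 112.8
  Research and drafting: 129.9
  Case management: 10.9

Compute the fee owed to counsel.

Trial work: 13.3 × $600 = $7,980.00
Deposition and discovery: 80.4 × $380 = $30,552.00
Motion practice: 112.8 × $460 = $51,888.00
Research and drafting: 129.9 × $245 = $31,825.50
Case management: 10.9 × $230 = $2,507.00
Subtotal: $124,752.50
Write-off: 29.1 × $380 = $11,058.00
Total: $124,752.50 − $11,058.00 = $113,694.50

$113,694.50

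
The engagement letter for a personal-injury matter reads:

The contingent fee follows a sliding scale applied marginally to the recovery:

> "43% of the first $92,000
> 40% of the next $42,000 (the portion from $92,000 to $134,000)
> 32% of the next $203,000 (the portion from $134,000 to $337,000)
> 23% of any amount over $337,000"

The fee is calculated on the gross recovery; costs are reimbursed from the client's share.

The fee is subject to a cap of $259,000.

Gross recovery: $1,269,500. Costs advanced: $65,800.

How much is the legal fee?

$259,000.00

Fee base is the gross recovery, $1,269,500; costs are reimbursed separately.
First $92,000 at 43% = $39,560.00
Next $42,000 at 40% = $16,800.00
Next $203,000 at 32% = $64,960.00
Remaining $932,500 at 23% = $214,475.00
Fee: $39,560.00 + $16,800.00 + $64,960.00 + $214,475.00 = $335,795.00
$335,795.00 exceeds the $259,000 cap, so the fee is capped at $259,000.00.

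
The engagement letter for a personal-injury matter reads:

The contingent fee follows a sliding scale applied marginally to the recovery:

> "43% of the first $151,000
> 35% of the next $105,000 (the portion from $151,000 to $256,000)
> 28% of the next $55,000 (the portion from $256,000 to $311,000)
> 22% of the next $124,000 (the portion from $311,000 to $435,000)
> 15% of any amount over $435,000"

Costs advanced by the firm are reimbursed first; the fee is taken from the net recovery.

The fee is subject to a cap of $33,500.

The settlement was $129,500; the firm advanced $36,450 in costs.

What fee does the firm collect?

$33,500.00

Fee base (net of costs): $129,500 − $36,450 = $93,050
First $93,050 at 43% = $40,011.50
$40,011.50 exceeds the $33,500 cap, so the fee is capped at $33,500.00.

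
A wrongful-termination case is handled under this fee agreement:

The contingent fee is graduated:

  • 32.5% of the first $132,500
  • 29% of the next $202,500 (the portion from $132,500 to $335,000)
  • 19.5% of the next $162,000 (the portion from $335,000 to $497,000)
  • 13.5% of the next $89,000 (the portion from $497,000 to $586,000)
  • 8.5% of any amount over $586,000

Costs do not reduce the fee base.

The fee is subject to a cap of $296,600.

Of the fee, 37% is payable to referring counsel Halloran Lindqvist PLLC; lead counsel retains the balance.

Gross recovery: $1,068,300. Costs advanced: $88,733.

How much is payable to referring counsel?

$68,963.56

Fee base is the gross recovery, $1,068,300; costs are reimbursed separately.
First $132,500 at 32.5% = $43,062.50
Next $202,500 at 29% = $58,725.00
Next $162,000 at 19.5% = $31,590.00
Next $89,000 at 13.5% = $12,015.00
Remaining $482,300 at 8.5% = $40,995.50
Fee: $43,062.50 + $58,725.00 + $31,590.00 + $12,015.00 + $40,995.50 = $186,388.00
$186,388.00 is under the $296,600 cap.
Referral share: 37% of $186,388.00 = $68,963.56; lead counsel retains $186,388.00 − $68,963.56 = $117,424.44.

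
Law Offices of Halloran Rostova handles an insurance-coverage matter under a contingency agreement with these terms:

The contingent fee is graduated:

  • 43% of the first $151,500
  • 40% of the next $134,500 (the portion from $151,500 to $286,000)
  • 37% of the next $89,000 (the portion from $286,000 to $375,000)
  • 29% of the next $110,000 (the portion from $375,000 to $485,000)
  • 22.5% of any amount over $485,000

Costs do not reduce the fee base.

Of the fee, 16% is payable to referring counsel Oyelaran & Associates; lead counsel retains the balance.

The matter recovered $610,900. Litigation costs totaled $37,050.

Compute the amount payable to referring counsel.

$33,936.40

Fee base is the gross recovery, $610,900; costs are reimbursed separately.
First $151,500 at 43% = $65,145.00
Next $134,500 at 40% = $53,800.00
Next $89,000 at 37% = $32,930.00
Next $110,000 at 29% = $31,900.00
Remaining $125,900 at 22.5% = $28,327.50
Fee: $65,145.00 + $53,800.00 + $32,930.00 + $31,900.00 + $28,327.50 = $212,102.50
Referral share: 16% of $212,102.50 = $33,936.40; lead counsel retains $212,102.50 − $33,936.40 = $178,166.10.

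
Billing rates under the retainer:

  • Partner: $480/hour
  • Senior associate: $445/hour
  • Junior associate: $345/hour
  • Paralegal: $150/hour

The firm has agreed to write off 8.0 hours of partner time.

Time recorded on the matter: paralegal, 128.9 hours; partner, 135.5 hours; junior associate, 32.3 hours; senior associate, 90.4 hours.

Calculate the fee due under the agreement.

Partner: 135.5 × $480 = $65,040.00
Senior associate: 90.4 × $445 = $40,228.00
Junior associate: 32.3 × $345 = $11,143.50
Paralegal: 128.9 × $150 = $19,335.00
Subtotal: $135,746.50
Write-off: 8.0 × $480 = $3,840.00
Total: $135,746.50 − $3,840.00 = $131,906.50

$131,906.50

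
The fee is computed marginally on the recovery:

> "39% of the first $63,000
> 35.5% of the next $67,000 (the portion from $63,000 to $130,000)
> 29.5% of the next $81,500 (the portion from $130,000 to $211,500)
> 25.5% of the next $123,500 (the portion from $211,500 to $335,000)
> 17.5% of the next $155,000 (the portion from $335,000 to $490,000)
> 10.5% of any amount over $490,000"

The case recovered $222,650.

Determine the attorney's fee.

$75,240.75

First $63,000 at 39% = $24,570.00
Next $67,000 at 35.5% = $23,785.00
Next $81,500 at 29.5% = $24,042.50
Remaining $11,150 at 25.5% = $2,843.25
Fee: $24,570.00 + $23,785.00 + $24,042.50 + $2,843.25 = $75,240.75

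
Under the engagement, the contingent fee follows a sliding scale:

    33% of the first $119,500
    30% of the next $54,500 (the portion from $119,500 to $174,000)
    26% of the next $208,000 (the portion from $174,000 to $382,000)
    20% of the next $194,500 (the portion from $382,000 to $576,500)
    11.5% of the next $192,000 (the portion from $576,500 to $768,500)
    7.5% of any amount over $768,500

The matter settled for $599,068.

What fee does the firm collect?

$151,360.32

First $119,500 at 33% = $39,435.00
Next $54,500 at 30% = $16,350.00
Next $208,000 at 26% = $54,080.00
Next $194,500 at 20% = $38,900.00
Remaining $22,568 at 11.5% = $2,595.32
Fee: $39,435.00 + $16,350.00 + $54,080.00 + $38,900.00 + $2,595.32 = $151,360.32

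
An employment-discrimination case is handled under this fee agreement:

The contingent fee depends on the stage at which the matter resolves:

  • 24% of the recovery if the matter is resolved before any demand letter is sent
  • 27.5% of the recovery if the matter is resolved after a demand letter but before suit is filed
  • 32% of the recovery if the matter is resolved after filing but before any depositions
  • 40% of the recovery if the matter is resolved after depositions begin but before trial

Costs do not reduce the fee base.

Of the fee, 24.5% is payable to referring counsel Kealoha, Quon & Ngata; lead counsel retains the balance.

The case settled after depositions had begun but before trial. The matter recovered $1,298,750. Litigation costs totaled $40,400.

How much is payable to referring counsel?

Fee base is the gross recovery, $1,298,750; costs are reimbursed separately.
The matter settled after depositions had begun but before trial, so the 40% rate applies.
$1,298,750 × 40% = $519,500.00
Referral share: 24.5% of $519,500.00 = $127,277.50; lead counsel retains $519,500.00 − $127,277.50 = $392,222.50.

$127,277.50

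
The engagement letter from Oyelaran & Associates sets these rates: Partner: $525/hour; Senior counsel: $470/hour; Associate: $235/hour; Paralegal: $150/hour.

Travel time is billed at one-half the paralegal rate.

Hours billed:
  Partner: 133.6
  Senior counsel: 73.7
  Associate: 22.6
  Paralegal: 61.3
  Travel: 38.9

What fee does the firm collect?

Partner: 133.6 × $525 = $70,140.00
Senior counsel: 73.7 × $470 = $34,639.00
Associate: 22.6 × $235 = $5,311.00
Paralegal: 61.3 × $150 = $9,195.00
Subtotal: $70,140.00 + $34,639.00 + $5,311.00 + $9,195.00 = $119,285.00
Travel: 38.9 × ($150 ÷ 2) = 38.9 × $75.00 = $2,917.50
Total: $119,285.00 + $2,917.50 = $122,202.50

$122,202.50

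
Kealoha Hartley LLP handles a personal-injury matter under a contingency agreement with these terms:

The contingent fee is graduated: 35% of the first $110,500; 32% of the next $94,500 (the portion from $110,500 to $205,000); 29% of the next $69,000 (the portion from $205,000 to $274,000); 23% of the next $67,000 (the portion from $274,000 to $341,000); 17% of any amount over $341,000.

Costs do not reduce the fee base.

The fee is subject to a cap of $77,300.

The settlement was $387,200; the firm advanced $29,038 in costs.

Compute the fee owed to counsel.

$77,300.00

Fee base is the gross recovery, $387,200; costs are reimbursed separately.
First $110,500 at 35% = $38,675.00
Next $94,500 at 32% = $30,240.00
Next $69,000 at 29% = $20,010.00
Next $67,000 at 23% = $15,410.00
Remaining $46,200 at 17% = $7,854.00
Fee: $38,675.00 + $30,240.00 + $20,010.00 + $15,410.00 + $7,854.00 = $112,189.00
$112,189.00 exceeds the $77,300 cap, so the fee is capped at $77,300.00.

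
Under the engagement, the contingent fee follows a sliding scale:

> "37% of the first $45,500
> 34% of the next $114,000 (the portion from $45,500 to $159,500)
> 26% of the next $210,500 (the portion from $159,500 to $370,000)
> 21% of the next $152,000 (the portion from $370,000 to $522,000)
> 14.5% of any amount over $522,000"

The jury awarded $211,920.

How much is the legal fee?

First $45,500 at 37% = $16,835.00
Next $114,000 at 34% = $38,760.00
Remaining $52,420 at 26% = $13,629.20
Fee: $16,835.00 + $38,760.00 + $13,629.20 = $69,224.20

$69,224.20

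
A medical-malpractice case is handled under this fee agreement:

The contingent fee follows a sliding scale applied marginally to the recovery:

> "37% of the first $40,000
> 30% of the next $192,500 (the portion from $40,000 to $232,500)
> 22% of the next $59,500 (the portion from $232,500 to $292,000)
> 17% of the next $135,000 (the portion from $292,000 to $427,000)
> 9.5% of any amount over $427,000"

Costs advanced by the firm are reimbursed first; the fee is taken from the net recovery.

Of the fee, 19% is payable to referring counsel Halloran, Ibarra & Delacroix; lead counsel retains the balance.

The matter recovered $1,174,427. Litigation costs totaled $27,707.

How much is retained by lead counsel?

$143,340.35

Fee base (net of costs): $1,174,427 − $27,707 = $1,146,720
First $40,000 at 37% = $14,800.00
Next $192,500 at 30% = $57,750.00
Next $59,500 at 22% = $13,090.00
Next $135,000 at 17% = $22,950.00
Remaining $719,720 at 9.5% = $68,373.40
Fee: $14,800.00 + $57,750.00 + $13,090.00 + $22,950.00 + $68,373.40 = $176,963.40
Referral share: 19% of $176,963.40 = $33,623.05; lead counsel retains $176,963.40 − $33,623.05 = $143,340.35.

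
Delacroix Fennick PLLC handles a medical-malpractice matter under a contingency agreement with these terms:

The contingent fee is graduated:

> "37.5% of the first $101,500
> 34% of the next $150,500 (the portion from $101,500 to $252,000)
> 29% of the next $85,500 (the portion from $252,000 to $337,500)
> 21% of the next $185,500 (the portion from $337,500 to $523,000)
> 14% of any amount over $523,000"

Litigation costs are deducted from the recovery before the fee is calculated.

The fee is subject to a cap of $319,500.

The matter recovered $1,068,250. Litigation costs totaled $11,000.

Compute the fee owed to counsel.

Fee base (net of costs): $1,068,250 − $11,000 = $1,057,250
First $101,500 at 37.5% = $38,062.50
Next $150,500 at 34% = $51,170.00
Next $85,500 at 29% = $24,795.00
Next $185,500 at 21% = $38,955.00
Remaining $534,250 at 14% = $74,795.00
Fee: $38,062.50 + $51,170.00 + $24,795.00 + $38,955.00 + $74,795.00 = $227,777.50
$227,777.50 is under the $319,500 cap.

$227,777.50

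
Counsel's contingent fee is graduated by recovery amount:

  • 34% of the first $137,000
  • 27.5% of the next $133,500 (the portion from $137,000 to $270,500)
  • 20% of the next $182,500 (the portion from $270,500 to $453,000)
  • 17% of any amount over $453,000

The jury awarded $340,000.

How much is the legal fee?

$97,192.50

First $137,000 at 34% = $46,580.00
Next $133,500 at 27.5% = $36,712.50
Remaining $69,500 at 20% = $13,900.00
Fee: $46,580.00 + $36,712.50 + $13,900.00 = $97,192.50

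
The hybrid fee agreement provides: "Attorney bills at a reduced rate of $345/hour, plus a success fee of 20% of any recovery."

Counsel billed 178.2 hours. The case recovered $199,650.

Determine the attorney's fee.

$101,409.00

Hourly: 178.2 × $345 = $61,479.00
Success fee: 20% of $199,650 = $39,930.00
Total: $61,479.00 + $39,930.00 = $101,409.00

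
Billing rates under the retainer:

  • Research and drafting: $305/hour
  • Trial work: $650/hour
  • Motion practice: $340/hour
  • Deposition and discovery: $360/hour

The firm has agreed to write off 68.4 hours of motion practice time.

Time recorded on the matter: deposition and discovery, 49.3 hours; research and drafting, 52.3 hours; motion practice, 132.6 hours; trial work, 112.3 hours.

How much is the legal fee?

$128,522.50

Research and drafting: 52.3 × $305 = $15,951.50
Trial work: 112.3 × $650 = $72,995.00
Motion practice: 132.6 × $340 = $45,084.00
Deposition and discovery: 49.3 × $360 = $17,748.00
Subtotal: $151,778.50
Write-off: 68.4 × $340 = $23,256.00
Total: $151,778.50 − $23,256.00 = $128,522.50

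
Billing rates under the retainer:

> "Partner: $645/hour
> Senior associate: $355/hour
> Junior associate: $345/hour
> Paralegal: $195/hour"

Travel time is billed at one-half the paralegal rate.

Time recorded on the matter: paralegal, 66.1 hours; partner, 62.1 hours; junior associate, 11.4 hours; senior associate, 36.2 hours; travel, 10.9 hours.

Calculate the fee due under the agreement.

$70,790.75

Partner: 62.1 × $645 = $40,054.50
Senior associate: 36.2 × $355 = $12,851.00
Junior associate: 11.4 × $345 = $3,933.00
Paralegal: 66.1 × $195 = $12,889.50
Subtotal: $40,054.50 + $12,851.00 + $3,933.00 + $12,889.50 = $69,728.00
Travel: 10.9 × ($195 ÷ 2) = 10.9 × $97.50 = $1,062.75
Total: $69,728.00 + $1,062.75 = $70,790.75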